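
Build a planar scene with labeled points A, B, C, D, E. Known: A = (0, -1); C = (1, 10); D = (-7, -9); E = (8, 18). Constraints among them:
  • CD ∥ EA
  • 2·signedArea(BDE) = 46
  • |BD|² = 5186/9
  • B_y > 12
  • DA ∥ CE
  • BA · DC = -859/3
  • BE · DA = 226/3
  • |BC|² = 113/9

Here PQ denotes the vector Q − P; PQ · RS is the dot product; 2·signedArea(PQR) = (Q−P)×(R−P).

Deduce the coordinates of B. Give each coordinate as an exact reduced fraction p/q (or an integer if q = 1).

1. B_x = 10/3  [BA · DC = -859/3 ∩ 2·signedArea(BDE) = 46]
2. B_y = 38/3  [BA · DC = -859/3 ∩ 2·signedArea(BDE) = 46]
   → B = (10/3, 38/3)

B = (10/3, 38/3)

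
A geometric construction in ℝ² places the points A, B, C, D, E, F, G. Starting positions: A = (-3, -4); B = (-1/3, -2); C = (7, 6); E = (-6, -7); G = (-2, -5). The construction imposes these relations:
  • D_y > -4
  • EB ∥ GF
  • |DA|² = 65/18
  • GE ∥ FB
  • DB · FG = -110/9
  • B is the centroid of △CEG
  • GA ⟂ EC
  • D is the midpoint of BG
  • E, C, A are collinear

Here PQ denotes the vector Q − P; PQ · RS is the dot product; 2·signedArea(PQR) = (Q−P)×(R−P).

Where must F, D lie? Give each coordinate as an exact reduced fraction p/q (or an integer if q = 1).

1. F_x = 11/3  [GE ∥ FB ∩ EB ∥ GF]
2. F_y = 0  [GE ∥ FB ∩ EB ∥ GF]
   → F = (11/3, 0)
3. D_x = -7/6  [D is the midpoint of BG]
4. D_y = -7/2  [D is the midpoint of BG]
   → D = (-7/6, -7/2)

D = (-7/6, -7/2)
F = (11/3, 0)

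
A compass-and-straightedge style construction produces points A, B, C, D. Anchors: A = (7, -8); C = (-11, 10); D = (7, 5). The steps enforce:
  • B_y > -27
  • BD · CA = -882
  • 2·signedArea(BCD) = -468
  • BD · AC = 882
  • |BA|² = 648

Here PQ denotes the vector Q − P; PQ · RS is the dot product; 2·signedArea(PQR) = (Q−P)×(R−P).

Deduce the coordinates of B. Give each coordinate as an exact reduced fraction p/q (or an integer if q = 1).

B = (25, -26)

1. B_x = 25  [2·signedArea(BCD) = -468 ∩ BD · AC = 882]
2. B_y = -26  [2·signedArea(BCD) = -468 ∩ BD · AC = 882]
   → B = (25, -26)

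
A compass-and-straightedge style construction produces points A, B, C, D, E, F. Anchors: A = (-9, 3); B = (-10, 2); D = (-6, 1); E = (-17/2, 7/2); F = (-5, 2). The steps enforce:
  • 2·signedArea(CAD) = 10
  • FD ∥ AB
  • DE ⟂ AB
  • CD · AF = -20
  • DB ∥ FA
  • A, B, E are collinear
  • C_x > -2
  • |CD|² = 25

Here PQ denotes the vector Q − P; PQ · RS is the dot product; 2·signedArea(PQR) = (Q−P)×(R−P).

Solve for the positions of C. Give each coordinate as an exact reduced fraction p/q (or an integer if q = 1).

1. C_x = -1  [2·signedArea(CAD) = 10 ∩ CD · AF = -20]
2. C_y = 1  [2·signedArea(CAD) = 10 ∩ CD · AF = -20]
   → C = (-1, 1)

C = (-1, 1)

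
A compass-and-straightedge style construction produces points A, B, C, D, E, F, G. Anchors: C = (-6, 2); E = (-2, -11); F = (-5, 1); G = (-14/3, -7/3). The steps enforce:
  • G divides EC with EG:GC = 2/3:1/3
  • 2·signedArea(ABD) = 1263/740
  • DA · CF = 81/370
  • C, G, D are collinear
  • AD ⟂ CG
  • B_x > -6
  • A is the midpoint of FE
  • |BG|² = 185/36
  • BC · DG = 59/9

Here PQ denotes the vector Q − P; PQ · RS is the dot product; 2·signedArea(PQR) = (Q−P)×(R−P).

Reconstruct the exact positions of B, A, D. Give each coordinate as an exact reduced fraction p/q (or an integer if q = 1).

A = (-7/2, -5)
B = (-16/3, -1/6)
D = (-706/185, -943/185)

1. A_x = -7/2  [A is the midpoint of FE]
2. A_y = -5  [A is the midpoint of FE]
   → A = (-7/2, -5)
3. D_x = -706/185  [C, G, D are collinear ∩ AD ⟂ CG]
4. D_y = -943/185  [C, G, D are collinear ∩ AD ⟂ CG]
   → D = (-706/185, -943/185)
5. B_x = -16/3  [line 472/555·x + -1534/555·y + 1357/333 = 0 ∩ |BG|² = 185/36]
6. B_y = -1/6  [line 472/555·x + -1534/555·y + 1357/333 = 0 ∩ |BG|² = 185/36]
   → B = (-16/3, -1/6)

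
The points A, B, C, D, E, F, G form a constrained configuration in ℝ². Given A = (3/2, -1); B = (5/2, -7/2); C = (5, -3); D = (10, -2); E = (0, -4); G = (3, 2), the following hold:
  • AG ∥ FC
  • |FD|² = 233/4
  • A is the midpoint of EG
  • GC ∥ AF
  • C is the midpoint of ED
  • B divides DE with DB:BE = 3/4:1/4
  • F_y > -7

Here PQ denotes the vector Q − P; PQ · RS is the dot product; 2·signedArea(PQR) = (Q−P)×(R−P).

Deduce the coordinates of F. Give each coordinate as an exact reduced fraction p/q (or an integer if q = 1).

F = (7/2, -6)

1. F_x = 7/2  [AG ∥ FC ∩ GC ∥ AF]
2. F_y = -6  [AG ∥ FC ∩ GC ∥ AF]
   → F = (7/2, -6)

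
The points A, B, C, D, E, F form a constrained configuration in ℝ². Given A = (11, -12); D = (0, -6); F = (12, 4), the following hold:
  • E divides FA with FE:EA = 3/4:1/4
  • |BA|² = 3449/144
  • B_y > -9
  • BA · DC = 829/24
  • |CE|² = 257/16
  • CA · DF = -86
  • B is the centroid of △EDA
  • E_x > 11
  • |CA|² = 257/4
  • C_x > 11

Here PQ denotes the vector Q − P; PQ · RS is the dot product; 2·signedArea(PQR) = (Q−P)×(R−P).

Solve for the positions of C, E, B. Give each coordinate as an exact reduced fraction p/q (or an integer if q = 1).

B = (89/12, -26/3)
C = (23/2, -4)
E = (45/4, -8)

1. E_x = 45/4  [E divides FA with FE:EA = 3/4:1/4]
2. E_y = -8  [E divides FA with FE:EA = 3/4:1/4]
   → E = (45/4, -8)
3. B_x = 89/12  [B is the centroid of △EDA]
4. B_y = -26/3  [B is the centroid of △EDA]
   → B = (89/12, -26/3)
5. C_x = 23/2  [CA · DF = -86 ∩ BA · DC = 829/24]
6. C_y = -4  [CA · DF = -86 ∩ BA · DC = 829/24]
   → C = (23/2, -4)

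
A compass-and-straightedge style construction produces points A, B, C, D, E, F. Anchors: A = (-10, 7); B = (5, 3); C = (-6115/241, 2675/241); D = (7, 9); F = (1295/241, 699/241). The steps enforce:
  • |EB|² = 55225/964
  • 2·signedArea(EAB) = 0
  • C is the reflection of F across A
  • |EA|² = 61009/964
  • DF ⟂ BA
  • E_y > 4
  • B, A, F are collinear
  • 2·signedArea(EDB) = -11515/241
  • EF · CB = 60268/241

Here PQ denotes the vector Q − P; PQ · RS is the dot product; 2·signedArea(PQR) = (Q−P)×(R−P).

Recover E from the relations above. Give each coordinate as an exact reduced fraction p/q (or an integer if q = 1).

1. E_x = -1115/482  [2·signedArea(EAB) = 0 ∩ EF · CB = 60268/241]
2. E_y = 1193/241  [2·signedArea(EAB) = 0 ∩ EF · CB = 60268/241]
   → E = (-1115/482, 1193/241)

E = (-1115/482, 1193/241)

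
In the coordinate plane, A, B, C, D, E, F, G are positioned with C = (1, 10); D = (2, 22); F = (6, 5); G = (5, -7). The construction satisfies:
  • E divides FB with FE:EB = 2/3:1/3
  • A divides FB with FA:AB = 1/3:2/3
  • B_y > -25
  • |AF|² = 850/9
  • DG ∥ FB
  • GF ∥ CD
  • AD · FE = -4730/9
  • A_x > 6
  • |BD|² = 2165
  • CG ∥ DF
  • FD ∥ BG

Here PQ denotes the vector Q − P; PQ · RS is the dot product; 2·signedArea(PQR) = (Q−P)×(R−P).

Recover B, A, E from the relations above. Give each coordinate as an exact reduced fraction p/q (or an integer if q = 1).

A = (7, -14/3)
B = (9, -24)
E = (8, -43/3)

1. B_x = 9  [FD ∥ BG ∩ DG ∥ FB]
2. B_y = -24  [FD ∥ BG ∩ DG ∥ FB]
   → B = (9, -24)
3. A_x = 7  [A divides FB with FA:AB = 1/3:2/3]
4. A_y = -14/3  [A divides FB with FA:AB = 1/3:2/3]
   → A = (7, -14/3)
5. E_x = 8  [E divides FB with FE:EB = 2/3:1/3]
6. E_y = -43/3  [E divides FB with FE:EB = 2/3:1/3]
   → E = (8, -43/3)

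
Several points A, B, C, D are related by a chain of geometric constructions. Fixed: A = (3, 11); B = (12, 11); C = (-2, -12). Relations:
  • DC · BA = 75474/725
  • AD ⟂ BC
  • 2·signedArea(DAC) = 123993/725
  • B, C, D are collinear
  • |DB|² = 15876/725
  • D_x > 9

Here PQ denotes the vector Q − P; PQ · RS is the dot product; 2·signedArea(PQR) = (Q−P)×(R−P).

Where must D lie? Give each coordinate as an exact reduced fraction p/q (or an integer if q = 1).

D = (6936/725, 5077/725)

1. D_x = 6936/725  [B, C, D are collinear ∩ AD ⟂ BC]
2. D_y = 5077/725  [B, C, D are collinear ∩ AD ⟂ BC]
   → D = (6936/725, 5077/725)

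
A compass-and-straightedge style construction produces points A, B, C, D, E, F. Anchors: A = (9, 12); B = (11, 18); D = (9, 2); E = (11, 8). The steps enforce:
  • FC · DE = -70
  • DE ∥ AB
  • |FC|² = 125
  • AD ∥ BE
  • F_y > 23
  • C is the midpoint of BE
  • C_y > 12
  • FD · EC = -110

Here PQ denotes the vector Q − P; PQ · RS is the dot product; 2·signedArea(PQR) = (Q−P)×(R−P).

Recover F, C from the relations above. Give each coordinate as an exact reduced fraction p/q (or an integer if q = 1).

C = (11, 13)
F = (13, 24)

1. C_x = 11  [C is the midpoint of BE]
2. C_y = 13  [C is the midpoint of BE]
   → C = (11, 13)
3. F_x = 13  [FD · EC = -110 ∩ FC · DE = -70]
4. F_y = 24  [FD · EC = -110 ∩ FC · DE = -70]
   → F = (13, 24)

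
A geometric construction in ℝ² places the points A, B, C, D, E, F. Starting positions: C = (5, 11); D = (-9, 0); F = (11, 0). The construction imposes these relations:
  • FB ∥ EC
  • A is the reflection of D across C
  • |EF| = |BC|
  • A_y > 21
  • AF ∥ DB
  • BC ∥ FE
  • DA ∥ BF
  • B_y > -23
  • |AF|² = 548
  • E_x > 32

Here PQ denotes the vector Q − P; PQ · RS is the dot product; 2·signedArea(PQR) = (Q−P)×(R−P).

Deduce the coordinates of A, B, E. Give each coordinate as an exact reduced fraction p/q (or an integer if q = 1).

1. A_x = 19  [A is the reflection of D across C]
2. A_y = 22  [A is the reflection of D across C]
   → A = (19, 22)
3. B_x = -17  [DA ∥ BF ∩ AF ∥ DB]
4. B_y = -22  [DA ∥ BF ∩ AF ∥ DB]
   → B = (-17, -22)
5. E_x = 33  [FB ∥ EC ∩ BC ∥ FE]
6. E_y = 33  [FB ∥ EC ∩ BC ∥ FE]
   → E = (33, 33)

A = (19, 22)
B = (-17, -22)
E = (33, 33)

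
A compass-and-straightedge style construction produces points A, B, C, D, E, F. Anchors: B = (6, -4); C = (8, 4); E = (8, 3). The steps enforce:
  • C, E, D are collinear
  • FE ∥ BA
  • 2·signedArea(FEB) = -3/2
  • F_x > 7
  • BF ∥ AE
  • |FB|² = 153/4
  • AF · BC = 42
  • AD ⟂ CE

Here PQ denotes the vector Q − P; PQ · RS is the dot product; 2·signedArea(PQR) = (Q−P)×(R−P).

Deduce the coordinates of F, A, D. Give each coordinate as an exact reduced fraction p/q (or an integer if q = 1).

1. F_x = 15/2  [line 7·x + -2·y + -97/2 = 0 ∩ |FB|² = 153/4]
2. F_y = 2  [line 7·x + -2·y + -97/2 = 0 ∩ |FB|² = 153/4]
   → F = (15/2, 2)
3. A_x = 13/2  [BF ∥ AE ∩ FE ∥ BA]
4. A_y = -3  [BF ∥ AE ∩ FE ∥ BA]
   → A = (13/2, -3)
5. D_x = 8  [C, E, D are collinear ∩ AD ⟂ CE]
6. D_y = -3  [C, E, D are collinear ∩ AD ⟂ CE]
   → D = (8, -3)

A = (13/2, -3)
D = (8, -3)
F = (15/2, 2)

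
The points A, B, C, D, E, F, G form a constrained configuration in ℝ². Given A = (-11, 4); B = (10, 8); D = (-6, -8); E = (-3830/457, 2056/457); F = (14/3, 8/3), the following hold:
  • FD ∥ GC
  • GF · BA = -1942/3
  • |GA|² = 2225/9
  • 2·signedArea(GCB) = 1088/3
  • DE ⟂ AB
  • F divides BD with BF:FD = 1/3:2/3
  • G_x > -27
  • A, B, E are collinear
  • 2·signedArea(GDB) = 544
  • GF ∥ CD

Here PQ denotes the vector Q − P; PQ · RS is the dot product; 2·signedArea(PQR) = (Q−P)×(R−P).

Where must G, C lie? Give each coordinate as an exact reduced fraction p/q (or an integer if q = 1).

1. G_x = -80/3  [2·signedArea(GDB) = 544 ∩ GF · BA = -1942/3]
2. G_y = 16/3  [2·signedArea(GDB) = 544 ∩ GF · BA = -1942/3]
   → G = (-80/3, 16/3)
3. C_x = -112/3  [2·signedArea(GCB) = 1088/3 ∩ GF ∥ CD]
4. C_y = -16/3  [2·signedArea(GCB) = 1088/3 ∩ GF ∥ CD]
   → C = (-112/3, -16/3)

C = (-112/3, -16/3)
G = (-80/3, 16/3)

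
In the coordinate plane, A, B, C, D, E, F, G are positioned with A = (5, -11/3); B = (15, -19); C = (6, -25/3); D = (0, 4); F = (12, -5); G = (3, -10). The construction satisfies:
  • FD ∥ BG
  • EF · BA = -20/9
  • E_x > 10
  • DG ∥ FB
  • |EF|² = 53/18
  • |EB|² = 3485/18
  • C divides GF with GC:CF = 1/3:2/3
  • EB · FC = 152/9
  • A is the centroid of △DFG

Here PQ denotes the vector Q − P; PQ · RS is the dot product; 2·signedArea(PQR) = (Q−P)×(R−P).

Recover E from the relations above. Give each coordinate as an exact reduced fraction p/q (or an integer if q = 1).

E = (21/2, -35/6)

1. E_x = 21/2  [EB · FC = 152/9 ∩ EF · BA = -20/9]
2. E_y = -35/6  [EB · FC = 152/9 ∩ EF · BA = -20/9]
   → E = (21/2, -35/6)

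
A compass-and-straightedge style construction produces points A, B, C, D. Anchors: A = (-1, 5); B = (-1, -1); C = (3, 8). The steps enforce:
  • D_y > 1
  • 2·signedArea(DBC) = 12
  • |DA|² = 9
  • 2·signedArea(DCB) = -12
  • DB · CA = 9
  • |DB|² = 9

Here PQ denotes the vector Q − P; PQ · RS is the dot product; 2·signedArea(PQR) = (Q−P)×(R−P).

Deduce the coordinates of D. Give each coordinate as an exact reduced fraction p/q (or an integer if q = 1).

1. D_x = -1  [2·signedArea(DBC) = 12 ∩ DB · CA = 9]
2. D_y = 2  [2·signedArea(DBC) = 12 ∩ DB · CA = 9]
   → D = (-1, 2)

D = (-1, 2)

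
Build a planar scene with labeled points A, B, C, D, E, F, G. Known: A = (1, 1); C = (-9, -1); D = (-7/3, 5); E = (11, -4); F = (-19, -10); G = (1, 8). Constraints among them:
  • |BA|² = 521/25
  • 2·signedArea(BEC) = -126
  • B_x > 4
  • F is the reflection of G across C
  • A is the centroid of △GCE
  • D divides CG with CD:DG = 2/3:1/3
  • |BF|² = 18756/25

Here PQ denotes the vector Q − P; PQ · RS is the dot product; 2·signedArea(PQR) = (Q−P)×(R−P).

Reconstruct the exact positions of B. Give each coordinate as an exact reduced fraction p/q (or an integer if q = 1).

B = (5, 16/5)

1. B_x = 5  [line -3·x + -20·y + 79 = 0 ∩ |BF|² = 18756/25]
2. B_y = 16/5  [line -3·x + -20·y + 79 = 0 ∩ |BF|² = 18756/25]
   → B = (5, 16/5)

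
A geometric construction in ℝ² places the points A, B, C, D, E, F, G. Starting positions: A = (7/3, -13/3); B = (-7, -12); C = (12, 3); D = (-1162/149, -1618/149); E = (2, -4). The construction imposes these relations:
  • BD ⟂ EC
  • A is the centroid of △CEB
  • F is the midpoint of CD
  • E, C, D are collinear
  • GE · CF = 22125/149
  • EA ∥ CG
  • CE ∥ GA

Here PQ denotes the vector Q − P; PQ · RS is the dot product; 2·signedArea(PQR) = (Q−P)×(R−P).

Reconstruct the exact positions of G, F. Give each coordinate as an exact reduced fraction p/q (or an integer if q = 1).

F = (313/149, -1171/298)
G = (37/3, 8/3)

1. G_x = 37/3  [CE ∥ GA ∩ EA ∥ CG]
2. G_y = 8/3  [CE ∥ GA ∩ EA ∥ CG]
   → G = (37/3, 8/3)
3. F_x = 313/149  [F is the midpoint of CD]
4. F_y = -1171/298  [F is the midpoint of CD]
   → F = (313/149, -1171/298)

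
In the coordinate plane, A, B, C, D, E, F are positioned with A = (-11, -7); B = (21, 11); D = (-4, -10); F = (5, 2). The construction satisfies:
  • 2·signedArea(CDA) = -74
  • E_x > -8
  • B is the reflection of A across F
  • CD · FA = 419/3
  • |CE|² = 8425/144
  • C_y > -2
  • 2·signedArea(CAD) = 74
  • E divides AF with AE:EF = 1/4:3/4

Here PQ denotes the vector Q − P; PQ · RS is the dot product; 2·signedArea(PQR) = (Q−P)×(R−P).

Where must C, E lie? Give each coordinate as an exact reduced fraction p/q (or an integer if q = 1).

C = (-1/3, -1)
E = (-7, -19/4)

1. C_x = -1/3  [2·signedArea(CDA) = -74 ∩ CD · FA = 419/3]
2. C_y = -1  [2·signedArea(CDA) = -74 ∩ CD · FA = 419/3]
   → C = (-1/3, -1)
3. E_x = -7  [E divides AF with AE:EF = 1/4:3/4]
4. E_y = -19/4  [E divides AF with AE:EF = 1/4:3/4]
   → E = (-7, -19/4)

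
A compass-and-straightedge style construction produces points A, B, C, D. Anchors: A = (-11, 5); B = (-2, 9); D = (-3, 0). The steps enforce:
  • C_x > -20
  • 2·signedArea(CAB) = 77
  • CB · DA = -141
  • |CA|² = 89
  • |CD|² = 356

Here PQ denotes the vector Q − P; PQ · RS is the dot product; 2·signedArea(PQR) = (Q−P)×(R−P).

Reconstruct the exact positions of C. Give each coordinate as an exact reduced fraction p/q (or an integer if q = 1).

C = (-19, 10)

1. C_x = -19  [CB · DA = -141 ∩ 2·signedArea(CAB) = 77]
2. C_y = 10  [CB · DA = -141 ∩ 2·signedArea(CAB) = 77]
   → C = (-19, 10)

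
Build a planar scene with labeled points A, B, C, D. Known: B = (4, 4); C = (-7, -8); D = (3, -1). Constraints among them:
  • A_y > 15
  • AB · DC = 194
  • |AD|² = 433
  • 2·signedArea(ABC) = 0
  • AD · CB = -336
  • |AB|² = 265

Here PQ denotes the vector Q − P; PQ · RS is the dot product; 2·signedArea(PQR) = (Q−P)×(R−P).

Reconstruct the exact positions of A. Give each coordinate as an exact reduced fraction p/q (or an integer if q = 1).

A = (15, 16)

1. A_x = 15  [2·signedArea(ABC) = 0 ∩ AD · CB = -336]
2. A_y = 16  [2·signedArea(ABC) = 0 ∩ AD · CB = -336]
   → A = (15, 16)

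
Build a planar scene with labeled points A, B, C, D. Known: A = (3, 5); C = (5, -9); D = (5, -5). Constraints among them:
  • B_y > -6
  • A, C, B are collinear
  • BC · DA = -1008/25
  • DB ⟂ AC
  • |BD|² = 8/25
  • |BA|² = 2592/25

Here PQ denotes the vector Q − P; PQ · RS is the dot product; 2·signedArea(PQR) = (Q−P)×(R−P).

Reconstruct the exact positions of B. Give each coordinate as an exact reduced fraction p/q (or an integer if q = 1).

B = (111/25, -127/25)

1. B_x = 111/25  [A, C, B are collinear ∩ DB ⟂ AC]
2. B_y = -127/25  [A, C, B are collinear ∩ DB ⟂ AC]
   → B = (111/25, -127/25)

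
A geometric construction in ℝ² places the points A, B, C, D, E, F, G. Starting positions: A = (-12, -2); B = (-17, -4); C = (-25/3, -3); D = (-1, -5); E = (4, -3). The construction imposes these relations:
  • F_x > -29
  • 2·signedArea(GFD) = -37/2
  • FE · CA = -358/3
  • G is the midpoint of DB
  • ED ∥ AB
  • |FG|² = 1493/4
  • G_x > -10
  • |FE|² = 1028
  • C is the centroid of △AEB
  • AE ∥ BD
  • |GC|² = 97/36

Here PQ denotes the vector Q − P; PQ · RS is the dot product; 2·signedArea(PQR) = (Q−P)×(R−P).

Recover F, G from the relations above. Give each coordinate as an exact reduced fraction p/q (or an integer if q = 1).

F = (-28, -1)
G = (-9, -9/2)

1. G_x = -9  [G is the midpoint of DB]
2. G_y = -9/2  [G is the midpoint of DB]
   → G = (-9, -9/2)
3. F_x = -28  [FE · CA = -358/3 ∩ 2·signedArea(GFD) = -37/2]
4. F_y = -1  [FE · CA = -358/3 ∩ 2·signedArea(GFD) = -37/2]
   → F = (-28, -1)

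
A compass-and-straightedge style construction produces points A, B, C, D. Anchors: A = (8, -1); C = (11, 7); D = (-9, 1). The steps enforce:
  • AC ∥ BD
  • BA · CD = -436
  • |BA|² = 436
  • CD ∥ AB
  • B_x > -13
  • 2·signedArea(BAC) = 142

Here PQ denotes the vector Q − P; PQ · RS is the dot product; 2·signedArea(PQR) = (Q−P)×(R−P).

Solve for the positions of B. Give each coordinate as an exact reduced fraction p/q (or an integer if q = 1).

1. B_x = -12  [AC ∥ BD ∩ CD ∥ AB]
2. B_y = -7  [AC ∥ BD ∩ CD ∥ AB]
   → B = (-12, -7)

B = (-12, -7)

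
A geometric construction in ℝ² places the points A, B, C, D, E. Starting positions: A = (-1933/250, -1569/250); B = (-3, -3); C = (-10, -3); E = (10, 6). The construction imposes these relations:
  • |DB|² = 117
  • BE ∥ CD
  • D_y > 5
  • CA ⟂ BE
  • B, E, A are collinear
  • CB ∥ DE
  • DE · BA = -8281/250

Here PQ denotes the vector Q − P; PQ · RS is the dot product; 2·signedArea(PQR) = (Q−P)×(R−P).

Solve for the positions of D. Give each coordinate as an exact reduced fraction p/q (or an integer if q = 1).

D = (3, 6)

1. D_x = 3  [CB ∥ DE ∩ BE ∥ CD]
2. D_y = 6  [CB ∥ DE ∩ BE ∥ CD]
   → D = (3, 6)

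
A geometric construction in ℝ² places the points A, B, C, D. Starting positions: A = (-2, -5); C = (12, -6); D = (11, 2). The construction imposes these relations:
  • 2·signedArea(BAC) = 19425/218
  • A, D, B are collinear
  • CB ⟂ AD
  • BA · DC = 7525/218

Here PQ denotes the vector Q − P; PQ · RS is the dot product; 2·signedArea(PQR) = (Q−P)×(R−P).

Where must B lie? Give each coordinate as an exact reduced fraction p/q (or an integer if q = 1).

B = (1839/218, 135/218)

1. B_x = 1839/218  [A, D, B are collinear ∩ CB ⟂ AD]
2. B_y = 135/218  [A, D, B are collinear ∩ CB ⟂ AD]
   → B = (1839/218, 135/218)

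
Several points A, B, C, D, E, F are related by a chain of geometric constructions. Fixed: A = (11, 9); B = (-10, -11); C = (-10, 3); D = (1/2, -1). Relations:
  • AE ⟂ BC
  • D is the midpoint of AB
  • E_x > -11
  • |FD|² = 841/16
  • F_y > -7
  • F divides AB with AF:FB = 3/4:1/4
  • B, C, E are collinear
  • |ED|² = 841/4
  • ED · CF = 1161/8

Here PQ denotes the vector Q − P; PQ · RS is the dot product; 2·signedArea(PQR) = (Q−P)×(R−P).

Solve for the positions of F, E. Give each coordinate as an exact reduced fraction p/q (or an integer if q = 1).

E = (-10, 9)
F = (-19/4, -6)

1. F_x = -19/4  [F divides AB with AF:FB = 3/4:1/4]
2. F_y = -6  [F divides AB with AF:FB = 3/4:1/4]
   → F = (-19/4, -6)
3. E_x = -10  [B, C, E are collinear ∩ AE ⟂ BC]
4. E_y = 9  [B, C, E are collinear ∩ AE ⟂ BC]
   → E = (-10, 9)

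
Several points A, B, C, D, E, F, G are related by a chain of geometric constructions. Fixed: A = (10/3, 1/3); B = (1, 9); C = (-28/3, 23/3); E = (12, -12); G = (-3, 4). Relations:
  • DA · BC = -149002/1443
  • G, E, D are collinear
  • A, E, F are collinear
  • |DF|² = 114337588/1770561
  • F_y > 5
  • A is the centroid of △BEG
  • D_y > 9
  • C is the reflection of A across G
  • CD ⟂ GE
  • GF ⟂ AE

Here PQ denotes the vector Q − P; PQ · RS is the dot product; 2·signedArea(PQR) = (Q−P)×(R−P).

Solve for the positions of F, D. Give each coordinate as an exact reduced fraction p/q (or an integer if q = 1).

D = (-3748/481, 13148/1443)
F = (-992/2045, 11794/2045)

1. F_x = -992/2045  [A, E, F are collinear ∩ GF ⟂ AE]
2. F_y = 11794/2045  [A, E, F are collinear ∩ GF ⟂ AE]
   → F = (-992/2045, 11794/2045)
3. D_x = -3748/481  [G, E, D are collinear ∩ CD ⟂ GE]
4. D_y = 13148/1443  [G, E, D are collinear ∩ CD ⟂ GE]
   → D = (-3748/481, 13148/1443)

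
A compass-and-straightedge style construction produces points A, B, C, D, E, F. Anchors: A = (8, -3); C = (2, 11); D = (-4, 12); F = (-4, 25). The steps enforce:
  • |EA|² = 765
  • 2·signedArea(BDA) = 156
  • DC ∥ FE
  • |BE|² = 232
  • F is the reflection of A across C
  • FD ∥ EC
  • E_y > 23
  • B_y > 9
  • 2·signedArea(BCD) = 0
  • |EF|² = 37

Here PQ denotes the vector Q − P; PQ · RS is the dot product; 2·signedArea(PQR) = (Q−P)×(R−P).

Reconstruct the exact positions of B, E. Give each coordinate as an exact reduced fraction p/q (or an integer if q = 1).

1. B_x = 8  [2·signedArea(BCD) = 0 ∩ 2·signedArea(BDA) = 156]
2. B_y = 10  [2·signedArea(BCD) = 0 ∩ 2·signedArea(BDA) = 156]
   → B = (8, 10)
3. E_x = 2  [FD ∥ EC ∩ DC ∥ FE]
4. E_y = 24  [FD ∥ EC ∩ DC ∥ FE]
   → E = (2, 24)

B = (8, 10)
E = (2, 24)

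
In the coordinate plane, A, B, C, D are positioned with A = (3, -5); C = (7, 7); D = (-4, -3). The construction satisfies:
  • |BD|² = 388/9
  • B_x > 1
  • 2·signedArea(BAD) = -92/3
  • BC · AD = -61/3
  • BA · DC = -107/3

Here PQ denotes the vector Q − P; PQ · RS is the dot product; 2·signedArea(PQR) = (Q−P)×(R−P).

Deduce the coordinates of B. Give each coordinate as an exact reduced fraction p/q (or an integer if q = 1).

1. B_x = 2  [BC · AD = -61/3 ∩ BA · DC = -107/3]
2. B_y = -1/3  [BC · AD = -61/3 ∩ BA · DC = -107/3]
   → B = (2, -1/3)

B = (2, -1/3)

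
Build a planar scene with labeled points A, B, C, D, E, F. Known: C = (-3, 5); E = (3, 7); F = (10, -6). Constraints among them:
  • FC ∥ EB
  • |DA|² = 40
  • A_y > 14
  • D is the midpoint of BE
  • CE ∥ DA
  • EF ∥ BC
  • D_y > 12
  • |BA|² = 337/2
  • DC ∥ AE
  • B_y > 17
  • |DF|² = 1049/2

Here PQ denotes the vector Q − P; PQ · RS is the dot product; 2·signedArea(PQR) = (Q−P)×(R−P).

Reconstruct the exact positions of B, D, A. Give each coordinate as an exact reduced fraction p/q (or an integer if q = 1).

A = (5/2, 29/2)
B = (-10, 18)
D = (-7/2, 25/2)

1. B_x = -10  [EF ∥ BC ∩ FC ∥ EB]
2. B_y = 18  [EF ∥ BC ∩ FC ∥ EB]
   → B = (-10, 18)
3. D_x = -7/2  [D is the midpoint of BE]
4. D_y = 25/2  [D is the midpoint of BE]
   → D = (-7/2, 25/2)
5. A_x = 5/2  [DC ∥ AE ∩ CE ∥ DA]
6. A_y = 29/2  [DC ∥ AE ∩ CE ∥ DA]
   → A = (5/2, 29/2)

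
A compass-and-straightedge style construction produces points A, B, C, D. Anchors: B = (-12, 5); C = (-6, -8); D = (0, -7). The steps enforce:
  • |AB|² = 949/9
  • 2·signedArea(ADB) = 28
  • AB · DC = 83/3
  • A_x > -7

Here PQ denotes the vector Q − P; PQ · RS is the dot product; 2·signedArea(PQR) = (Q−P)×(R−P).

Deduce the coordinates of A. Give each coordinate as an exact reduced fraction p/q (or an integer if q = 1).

A = (-6, -10/3)

1. A_x = -6  [2·signedArea(ADB) = 28 ∩ AB · DC = 83/3]
2. A_y = -10/3  [2·signedArea(ADB) = 28 ∩ AB · DC = 83/3]
   → A = (-6, -10/3)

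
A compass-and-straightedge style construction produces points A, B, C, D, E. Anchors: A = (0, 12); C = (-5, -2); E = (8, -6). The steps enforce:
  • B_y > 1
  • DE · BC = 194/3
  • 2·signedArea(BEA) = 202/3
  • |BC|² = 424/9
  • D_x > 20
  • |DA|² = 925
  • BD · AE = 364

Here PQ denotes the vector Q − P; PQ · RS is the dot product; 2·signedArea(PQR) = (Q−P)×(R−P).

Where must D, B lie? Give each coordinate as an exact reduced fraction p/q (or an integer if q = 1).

1. B_x = 1  [line -18·x + -8·y + 86/3 = 0 ∩ |BC|² = 424/9]
2. B_y = 4/3  [line -18·x + -8·y + 86/3 = 0 ∩ |BC|² = 424/9]
   → B = (1, 4/3)
3. D_x = 21  [DE · BC = 194/3 ∩ BD · AE = 364]
4. D_y = -10  [DE · BC = 194/3 ∩ BD · AE = 364]
   → D = (21, -10)

B = (1, 4/3)
D = (21, -10)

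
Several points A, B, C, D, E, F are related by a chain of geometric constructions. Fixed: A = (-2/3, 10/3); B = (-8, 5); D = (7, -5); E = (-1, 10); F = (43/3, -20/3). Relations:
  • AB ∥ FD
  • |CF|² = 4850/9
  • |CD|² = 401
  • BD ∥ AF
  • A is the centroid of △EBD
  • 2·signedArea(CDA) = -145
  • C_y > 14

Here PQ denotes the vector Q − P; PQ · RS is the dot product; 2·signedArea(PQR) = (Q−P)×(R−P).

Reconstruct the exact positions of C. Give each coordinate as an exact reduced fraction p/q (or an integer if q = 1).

1. C_x = 6  [line -25/3·x + -23/3·y + 165 = 0 ∩ |CF|² = 4850/9]
2. C_y = 15  [line -25/3·x + -23/3·y + 165 = 0 ∩ |CF|² = 4850/9]
   → C = (6, 15)

C = (6, 15)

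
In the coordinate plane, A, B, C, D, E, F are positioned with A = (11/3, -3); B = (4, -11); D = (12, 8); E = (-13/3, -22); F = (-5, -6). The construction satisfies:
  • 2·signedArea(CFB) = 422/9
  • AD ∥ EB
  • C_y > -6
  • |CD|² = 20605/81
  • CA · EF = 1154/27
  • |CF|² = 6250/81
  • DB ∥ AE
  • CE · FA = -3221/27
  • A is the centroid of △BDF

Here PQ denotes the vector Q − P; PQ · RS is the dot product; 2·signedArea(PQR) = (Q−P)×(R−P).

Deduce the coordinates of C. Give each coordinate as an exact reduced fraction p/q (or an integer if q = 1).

C = (34/9, -17/3)

1. C_x = 34/9  [2·signedArea(CFB) = 422/9 ∩ CA · EF = 1154/27]
2. C_y = -17/3  [2·signedArea(CFB) = 422/9 ∩ CA · EF = 1154/27]
   → C = (34/9, -17/3)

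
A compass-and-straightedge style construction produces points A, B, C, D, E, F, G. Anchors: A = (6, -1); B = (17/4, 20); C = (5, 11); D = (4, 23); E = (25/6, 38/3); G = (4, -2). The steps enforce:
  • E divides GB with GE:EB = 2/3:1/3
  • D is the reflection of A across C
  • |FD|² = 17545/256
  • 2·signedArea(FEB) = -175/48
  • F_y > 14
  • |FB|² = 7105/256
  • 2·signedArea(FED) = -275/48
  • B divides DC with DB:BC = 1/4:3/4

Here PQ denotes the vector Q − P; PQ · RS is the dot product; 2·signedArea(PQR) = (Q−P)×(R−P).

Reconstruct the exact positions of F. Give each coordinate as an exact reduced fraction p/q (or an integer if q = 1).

1. F_x = 75/16  [2·signedArea(FED) = -275/48 ∩ 2·signedArea(FEB) = -175/48]
2. F_y = 59/4  [2·signedArea(FED) = -275/48 ∩ 2·signedArea(FEB) = -175/48]
   → F = (75/16, 59/4)

F = (75/16, 59/4)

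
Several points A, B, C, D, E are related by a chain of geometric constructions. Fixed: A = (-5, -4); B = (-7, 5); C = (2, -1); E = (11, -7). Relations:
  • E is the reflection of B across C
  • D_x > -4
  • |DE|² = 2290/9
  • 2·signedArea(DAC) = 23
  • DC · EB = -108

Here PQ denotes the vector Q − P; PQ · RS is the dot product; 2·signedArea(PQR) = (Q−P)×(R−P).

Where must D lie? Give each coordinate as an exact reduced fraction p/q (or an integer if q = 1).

D = (-10/3, 0)

1. D_x = -10/3  [2·signedArea(DAC) = 23 ∩ DC · EB = -108]
2. D_y = 0  [2·signedArea(DAC) = 23 ∩ DC · EB = -108]
   → D = (-10/3, 0)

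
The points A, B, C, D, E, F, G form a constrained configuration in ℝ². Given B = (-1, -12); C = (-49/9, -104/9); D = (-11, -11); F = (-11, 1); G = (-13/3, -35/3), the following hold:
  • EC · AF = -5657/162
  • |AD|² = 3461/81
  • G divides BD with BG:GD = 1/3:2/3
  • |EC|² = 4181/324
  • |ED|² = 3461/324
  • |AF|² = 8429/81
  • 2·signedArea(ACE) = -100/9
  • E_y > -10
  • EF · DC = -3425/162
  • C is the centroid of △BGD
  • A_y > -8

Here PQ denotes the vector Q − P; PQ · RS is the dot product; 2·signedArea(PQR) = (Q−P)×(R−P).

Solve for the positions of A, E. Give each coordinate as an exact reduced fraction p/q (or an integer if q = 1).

A = (-49/9, -68/9)
E = (-74/9, -167/18)

1. E_x = -74/9  [line -50/9·x + 5/9·y + -6565/162 = 0 ∩ |ED|² = 3461/324]
2. E_y = -167/18  [line -50/9·x + 5/9·y + -6565/162 = 0 ∩ |ED|² = 3461/324]
   → E = (-74/9, -167/18)
3. A_x = -49/9  [2·signedArea(ACE) = -100/9 ∩ EC · AF = -5657/162]
4. A_y = -68/9  [2·signedArea(ACE) = -100/9 ∩ EC · AF = -5657/162]
   → A = (-49/9, -68/9)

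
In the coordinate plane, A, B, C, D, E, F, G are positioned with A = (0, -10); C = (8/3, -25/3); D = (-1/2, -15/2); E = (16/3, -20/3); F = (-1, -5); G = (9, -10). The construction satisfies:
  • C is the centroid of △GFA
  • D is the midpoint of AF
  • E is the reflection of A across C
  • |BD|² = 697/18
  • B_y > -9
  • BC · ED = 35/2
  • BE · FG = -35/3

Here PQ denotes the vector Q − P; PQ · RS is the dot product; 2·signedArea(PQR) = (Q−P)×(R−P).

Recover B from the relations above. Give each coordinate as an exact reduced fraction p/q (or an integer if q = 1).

1. B_x = 17/3  [BC · ED = 35/2 ∩ BE · FG = -35/3]
2. B_y = -25/3  [BC · ED = 35/2 ∩ BE · FG = -35/3]
   → B = (17/3, -25/3)

B = (17/3, -25/3)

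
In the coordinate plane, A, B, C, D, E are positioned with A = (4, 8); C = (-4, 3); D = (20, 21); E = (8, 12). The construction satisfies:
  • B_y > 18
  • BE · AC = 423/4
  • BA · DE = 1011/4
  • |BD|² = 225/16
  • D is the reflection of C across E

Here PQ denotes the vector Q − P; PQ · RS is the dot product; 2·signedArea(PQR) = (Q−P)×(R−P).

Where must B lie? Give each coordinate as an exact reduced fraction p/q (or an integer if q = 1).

B = (17, 75/4)

1. B_x = 17  [BE · AC = 423/4 ∩ BA · DE = 1011/4]
2. B_y = 75/4  [BE · AC = 423/4 ∩ BA · DE = 1011/4]
   → B = (17, 75/4)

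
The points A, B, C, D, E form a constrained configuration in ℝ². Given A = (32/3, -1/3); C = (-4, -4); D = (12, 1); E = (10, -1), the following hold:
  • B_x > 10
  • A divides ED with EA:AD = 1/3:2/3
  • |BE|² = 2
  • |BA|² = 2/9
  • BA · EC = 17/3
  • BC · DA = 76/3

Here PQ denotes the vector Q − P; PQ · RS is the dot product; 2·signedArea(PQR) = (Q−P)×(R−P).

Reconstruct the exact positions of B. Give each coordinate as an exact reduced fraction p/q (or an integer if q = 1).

B = (11, 0)

1. B_x = 11  [BC · DA = 76/3 ∩ BA · EC = 17/3]
2. B_y = 0  [BC · DA = 76/3 ∩ BA · EC = 17/3]
   → B = (11, 0)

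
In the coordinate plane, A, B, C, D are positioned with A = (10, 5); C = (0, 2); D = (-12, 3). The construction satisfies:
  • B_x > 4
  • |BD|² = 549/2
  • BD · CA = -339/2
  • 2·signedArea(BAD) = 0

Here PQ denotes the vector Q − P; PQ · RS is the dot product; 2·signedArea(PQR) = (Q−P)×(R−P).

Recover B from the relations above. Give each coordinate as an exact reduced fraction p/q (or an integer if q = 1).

1. B_x = 9/2  [2·signedArea(BAD) = 0 ∩ BD · CA = -339/2]
2. B_y = 9/2  [2·signedArea(BAD) = 0 ∩ BD · CA = -339/2]
   → B = (9/2, 9/2)

B = (9/2, 9/2)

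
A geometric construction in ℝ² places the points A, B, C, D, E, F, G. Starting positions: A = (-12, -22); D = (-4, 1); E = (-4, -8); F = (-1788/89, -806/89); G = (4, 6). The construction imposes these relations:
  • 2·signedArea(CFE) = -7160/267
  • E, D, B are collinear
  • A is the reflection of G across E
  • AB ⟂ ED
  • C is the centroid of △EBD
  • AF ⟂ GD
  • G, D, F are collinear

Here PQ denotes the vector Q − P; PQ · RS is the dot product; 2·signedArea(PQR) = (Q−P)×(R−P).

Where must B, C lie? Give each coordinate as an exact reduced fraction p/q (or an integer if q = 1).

B = (-4, -22)
C = (-4, -29/3)

1. B_x = -4  [E, D, B are collinear ∩ AB ⟂ ED]
2. B_y = -22  [E, D, B are collinear ∩ AB ⟂ ED]
   → B = (-4, -22)
3. C_x = -4  [C is the centroid of △EBD]
4. C_y = -29/3  [C is the centroid of △EBD]
   → C = (-4, -29/3)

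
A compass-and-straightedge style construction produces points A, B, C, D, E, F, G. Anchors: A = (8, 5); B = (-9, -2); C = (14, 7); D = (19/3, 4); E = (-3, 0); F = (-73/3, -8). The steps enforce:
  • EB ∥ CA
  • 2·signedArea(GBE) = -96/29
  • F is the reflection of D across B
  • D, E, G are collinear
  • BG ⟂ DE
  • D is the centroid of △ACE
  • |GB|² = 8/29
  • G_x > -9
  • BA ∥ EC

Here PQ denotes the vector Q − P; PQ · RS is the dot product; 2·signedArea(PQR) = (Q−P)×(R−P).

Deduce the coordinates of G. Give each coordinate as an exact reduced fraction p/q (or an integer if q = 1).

G = (-255/29, -72/29)

1. G_x = -255/29  [D, E, G are collinear ∩ BG ⟂ DE]
2. G_y = -72/29  [D, E, G are collinear ∩ BG ⟂ DE]
   → G = (-255/29, -72/29)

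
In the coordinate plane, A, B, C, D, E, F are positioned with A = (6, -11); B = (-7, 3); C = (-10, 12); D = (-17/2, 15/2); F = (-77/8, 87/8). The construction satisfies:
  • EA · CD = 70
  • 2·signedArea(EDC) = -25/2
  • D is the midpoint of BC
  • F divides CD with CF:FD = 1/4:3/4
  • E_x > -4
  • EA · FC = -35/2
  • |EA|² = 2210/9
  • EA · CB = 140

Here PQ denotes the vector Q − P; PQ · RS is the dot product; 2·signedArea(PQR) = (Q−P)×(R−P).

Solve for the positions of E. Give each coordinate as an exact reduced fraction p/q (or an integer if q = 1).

E = (-11/3, 4/3)

1. E_x = -11/3  [2·signedArea(EDC) = -25/2 ∩ EA · CD = 70]
2. E_y = 4/3  [2·signedArea(EDC) = -25/2 ∩ EA · CD = 70]
   → E = (-11/3, 4/3)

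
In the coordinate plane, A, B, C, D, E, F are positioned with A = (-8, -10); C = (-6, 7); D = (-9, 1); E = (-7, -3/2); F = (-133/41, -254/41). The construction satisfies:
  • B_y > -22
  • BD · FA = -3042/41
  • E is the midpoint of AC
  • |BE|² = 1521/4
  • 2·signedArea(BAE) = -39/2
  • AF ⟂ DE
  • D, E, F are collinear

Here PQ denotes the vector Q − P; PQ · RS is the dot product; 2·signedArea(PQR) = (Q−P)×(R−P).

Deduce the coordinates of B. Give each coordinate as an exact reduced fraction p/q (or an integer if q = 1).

B = (-7, -21)

1. B_x = -7  [2·signedArea(BAE) = -39/2 ∩ BD · FA = -3042/41]
2. B_y = -21  [2·signedArea(BAE) = -39/2 ∩ BD · FA = -3042/41]
   → B = (-7, -21)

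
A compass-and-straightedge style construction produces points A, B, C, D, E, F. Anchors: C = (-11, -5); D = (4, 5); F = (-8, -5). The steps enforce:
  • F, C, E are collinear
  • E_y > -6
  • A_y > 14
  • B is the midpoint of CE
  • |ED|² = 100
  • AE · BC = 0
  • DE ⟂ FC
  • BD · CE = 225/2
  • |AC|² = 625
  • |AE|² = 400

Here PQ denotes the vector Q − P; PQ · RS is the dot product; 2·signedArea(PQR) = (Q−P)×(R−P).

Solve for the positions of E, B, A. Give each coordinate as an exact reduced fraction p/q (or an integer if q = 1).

1. E_x = 4  [F, C, E are collinear ∩ DE ⟂ FC]
2. E_y = -5  [F, C, E are collinear ∩ DE ⟂ FC]
   → E = (4, -5)
3. B_x = -7/2  [B is the midpoint of CE]
4. B_y = -5  [B is the midpoint of CE]
   → B = (-7/2, -5)
5. A_x = 4  [AE · BC = 0]
6. A_y = 15  [|AC|² = 625]
   → A = (4, 15)

A = (4, 15)
B = (-7/2, -5)
E = (4, -5)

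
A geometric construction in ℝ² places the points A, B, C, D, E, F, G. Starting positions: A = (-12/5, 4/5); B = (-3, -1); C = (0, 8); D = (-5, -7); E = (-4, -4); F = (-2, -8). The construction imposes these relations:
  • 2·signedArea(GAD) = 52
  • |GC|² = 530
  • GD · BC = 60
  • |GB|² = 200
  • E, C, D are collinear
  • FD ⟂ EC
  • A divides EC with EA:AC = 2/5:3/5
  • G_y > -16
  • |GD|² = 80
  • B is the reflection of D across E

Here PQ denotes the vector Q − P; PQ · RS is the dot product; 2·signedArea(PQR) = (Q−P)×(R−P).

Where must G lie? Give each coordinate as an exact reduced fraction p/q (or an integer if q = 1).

G = (-1, -15)

1. G_x = -1  [2·signedArea(GAD) = 52 ∩ GD · BC = 60]
2. G_y = -15  [2·signedArea(GAD) = 52 ∩ GD · BC = 60]
   → G = (-1, -15)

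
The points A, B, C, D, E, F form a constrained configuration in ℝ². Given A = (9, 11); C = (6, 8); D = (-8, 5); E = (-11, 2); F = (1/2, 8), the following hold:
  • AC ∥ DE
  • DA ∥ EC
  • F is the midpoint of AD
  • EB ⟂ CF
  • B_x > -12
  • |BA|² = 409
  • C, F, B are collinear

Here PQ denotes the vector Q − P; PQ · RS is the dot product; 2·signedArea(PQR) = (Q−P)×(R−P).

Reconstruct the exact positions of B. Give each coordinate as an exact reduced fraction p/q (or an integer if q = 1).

1. B_x = -11  [C, F, B are collinear ∩ EB ⟂ CF]
2. B_y = 8  [C, F, B are collinear ∩ EB ⟂ CF]
   → B = (-11, 8)

B = (-11, 8)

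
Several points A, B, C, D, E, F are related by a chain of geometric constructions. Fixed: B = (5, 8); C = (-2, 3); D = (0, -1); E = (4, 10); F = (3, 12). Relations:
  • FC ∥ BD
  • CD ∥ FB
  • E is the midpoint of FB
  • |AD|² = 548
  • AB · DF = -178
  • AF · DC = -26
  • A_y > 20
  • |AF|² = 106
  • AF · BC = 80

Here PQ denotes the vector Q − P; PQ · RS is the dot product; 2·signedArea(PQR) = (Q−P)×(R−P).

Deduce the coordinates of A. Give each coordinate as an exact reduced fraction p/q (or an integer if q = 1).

1. A_x = 8  [AB · DF = -178 ∩ AF · BC = 80]
2. A_y = 21  [AB · DF = -178 ∩ AF · BC = 80]
   → A = (8, 21)

A = (8, 21)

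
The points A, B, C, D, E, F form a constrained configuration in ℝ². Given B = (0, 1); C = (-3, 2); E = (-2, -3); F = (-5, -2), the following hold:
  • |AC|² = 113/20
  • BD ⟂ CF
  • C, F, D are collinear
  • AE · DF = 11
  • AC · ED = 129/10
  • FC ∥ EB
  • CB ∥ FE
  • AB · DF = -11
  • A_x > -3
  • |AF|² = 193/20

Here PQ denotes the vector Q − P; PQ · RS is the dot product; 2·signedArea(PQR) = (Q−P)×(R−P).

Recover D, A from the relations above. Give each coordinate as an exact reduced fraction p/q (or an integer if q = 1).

1. D_x = -14/5  [C, F, D are collinear ∩ BD ⟂ CF]
2. D_y = 12/5  [C, F, D are collinear ∩ BD ⟂ CF]
   → D = (-14/5, 12/5)
3. A_x = -12/5  [AC · ED = 129/10 ∩ AE · DF = 11]
4. A_y = -3/10  [AC · ED = 129/10 ∩ AE · DF = 11]
   → A = (-12/5, -3/10)

A = (-12/5, -3/10)
D = (-14/5, 12/5)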